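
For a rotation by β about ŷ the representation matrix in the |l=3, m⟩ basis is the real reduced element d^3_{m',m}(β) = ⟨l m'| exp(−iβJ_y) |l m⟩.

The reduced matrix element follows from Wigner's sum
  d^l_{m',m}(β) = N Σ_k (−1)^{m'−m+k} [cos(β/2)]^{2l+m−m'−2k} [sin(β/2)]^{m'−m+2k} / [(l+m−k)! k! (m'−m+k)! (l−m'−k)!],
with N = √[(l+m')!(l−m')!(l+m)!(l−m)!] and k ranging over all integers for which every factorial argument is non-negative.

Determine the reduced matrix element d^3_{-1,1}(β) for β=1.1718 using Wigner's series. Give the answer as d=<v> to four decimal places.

d^3_{-1,1}(β=1.1718) via Wigner's sum:
With c≡cos(β/2)=0.833215 and s≡sin(β/2)=0.552949, N=[2·24·24·2]^{1/2}=48.000000
The bounds max(0,m−m')=2 and min(l+m,l−m')=4 give 3 terms
  k=2: (−1)^0·48.0000/(8)·0.8332^4·0.5529^2 = +0.884199
  k=3: (−1)^1·48.0000/(6)·0.8332^2·0.5529^4 = -0.519213
  k=4: (−1)^2·48.0000/(48)·0.8332^0·0.5529^6 = +0.028583
d^3_{-1,1}(1.1718) = +0.884199 -0.519213 +0.028583 = +0.393569

d=0.3936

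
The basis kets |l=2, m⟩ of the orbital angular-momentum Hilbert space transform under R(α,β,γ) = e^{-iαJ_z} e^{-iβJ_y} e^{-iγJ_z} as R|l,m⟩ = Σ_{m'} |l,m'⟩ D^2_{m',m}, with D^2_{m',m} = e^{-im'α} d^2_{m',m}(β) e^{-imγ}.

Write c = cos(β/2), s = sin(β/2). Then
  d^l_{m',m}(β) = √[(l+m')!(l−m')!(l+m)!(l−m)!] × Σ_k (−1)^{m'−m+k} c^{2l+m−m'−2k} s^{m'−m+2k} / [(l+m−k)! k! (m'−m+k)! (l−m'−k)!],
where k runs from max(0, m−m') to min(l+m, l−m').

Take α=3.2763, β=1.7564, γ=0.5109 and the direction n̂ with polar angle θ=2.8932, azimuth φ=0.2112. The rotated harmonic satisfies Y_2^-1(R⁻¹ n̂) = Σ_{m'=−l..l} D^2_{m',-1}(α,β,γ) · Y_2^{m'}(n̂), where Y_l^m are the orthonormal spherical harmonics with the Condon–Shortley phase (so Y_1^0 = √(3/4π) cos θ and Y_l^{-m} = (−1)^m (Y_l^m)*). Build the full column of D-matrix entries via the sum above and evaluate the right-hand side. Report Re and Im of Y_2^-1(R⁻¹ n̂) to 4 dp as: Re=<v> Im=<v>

Need the full column D^2_{m',-1} for m'=−2..2 at α=3.2763, β=1.7564, γ=0.5109.
cos(β/2)=0.638537, sin(β/2)=0.769591
d^2_{-2,-1}: single k=1 term ⇒ +0.400727;  D = +0.284794+0.281913i
d^2_{-1,-1}: k∈[0..1] ⇒ +0.166244 -0.724459 = -0.558215;  D = +0.445866+0.335869i
d^2_{0,-1}: k∈[0..1] ⇒ -0.490789 +0.712921 = +0.222132;  D = +0.193767+0.108614i
d^2_{1,-1}: k∈[0..1] ⇒ +0.724459 -0.350784 = +0.373675;  D = -0.347544-0.137282i
d^2_{2,-1}: single k=0 term ⇒ -0.582098;  D = -0.565207-0.139206i
Y_2^{m'}(θ=2.8932,φ=0.2112) and Σ D·Y over m':
  (+0.2848+0.2819i)·(+0.0213-0.0096i)  (+0.4459+0.3359i)·(-0.1800+0.0386i)  (+0.1938+0.1086i)·(+0.5736+0.0000i)  (-0.3475-0.1373i)·(+0.1800+0.0386i)  (-0.5652-0.1392i)·(+0.0213+0.0096i)
Y_2^-1(R⁻¹ n̂) = -0.041281-0.024172i

Re=-0.0413 Im=-0.0242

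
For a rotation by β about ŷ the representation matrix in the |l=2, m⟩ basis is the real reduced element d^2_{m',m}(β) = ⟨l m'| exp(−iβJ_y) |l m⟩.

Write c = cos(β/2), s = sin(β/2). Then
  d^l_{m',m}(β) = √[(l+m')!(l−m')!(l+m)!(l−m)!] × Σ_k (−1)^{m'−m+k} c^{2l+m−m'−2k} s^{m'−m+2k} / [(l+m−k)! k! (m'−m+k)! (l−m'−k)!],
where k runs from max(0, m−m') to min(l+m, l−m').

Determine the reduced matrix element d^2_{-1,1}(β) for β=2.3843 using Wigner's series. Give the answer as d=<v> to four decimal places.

d=-0.3914

d^2_{-1,1}(β=2.3843) via Wigner's sum:
c=cos(2.3843/2)=0.369663, s=sin(2.3843/2)=0.929166; N=√[1·6·6·1]=6.000000
Admissible k: 2..3 (factorial args all ≥0)
  k=2: (−1)^0·6.0000/(2)·0.3697^2·0.9292^2 = +0.353932
  k=3: (−1)^1·6.0000/(6)·0.3697^0·0.9292^4 = -0.745372
d^2_{-1,1}(2.3843) = +0.353932 -0.745372 = -0.391440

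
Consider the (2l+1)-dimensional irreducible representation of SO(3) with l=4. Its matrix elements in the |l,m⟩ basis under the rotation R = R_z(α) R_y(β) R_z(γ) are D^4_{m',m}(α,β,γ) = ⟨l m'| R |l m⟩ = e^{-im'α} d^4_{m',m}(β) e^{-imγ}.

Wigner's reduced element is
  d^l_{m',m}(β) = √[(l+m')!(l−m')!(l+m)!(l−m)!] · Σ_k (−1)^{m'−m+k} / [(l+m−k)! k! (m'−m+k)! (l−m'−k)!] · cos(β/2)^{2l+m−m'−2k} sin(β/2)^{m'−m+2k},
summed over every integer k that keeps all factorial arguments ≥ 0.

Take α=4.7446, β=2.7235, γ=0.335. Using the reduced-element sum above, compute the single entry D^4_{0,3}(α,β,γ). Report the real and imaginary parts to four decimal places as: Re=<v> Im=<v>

Split into d^4_{0,3}(β=2.7235) × two z-phases.
Half-angle: c=0.207527, s=0.978229. N=√(24·24·5040·1)=1703.830978
The bounds max(0,m−m')=3 and min(l+m,l−m')=4 give 2 terms
  k=3: (−1)^0·1703.8310/(144)·0.2075^5·0.9782^3 = +0.004263
  k=4: (−1)^1·1703.8310/(144)·0.2075^3·0.9782^5 = -0.094731
d^4_{0,3}(2.7235) = +0.004263 -0.094731 = -0.090467
D = (+1.000000+0.000000i)·(-0.090467)·(+0.536088-0.844162i) = -0.048499+0.076369i

Re=-0.0485 Im=0.0764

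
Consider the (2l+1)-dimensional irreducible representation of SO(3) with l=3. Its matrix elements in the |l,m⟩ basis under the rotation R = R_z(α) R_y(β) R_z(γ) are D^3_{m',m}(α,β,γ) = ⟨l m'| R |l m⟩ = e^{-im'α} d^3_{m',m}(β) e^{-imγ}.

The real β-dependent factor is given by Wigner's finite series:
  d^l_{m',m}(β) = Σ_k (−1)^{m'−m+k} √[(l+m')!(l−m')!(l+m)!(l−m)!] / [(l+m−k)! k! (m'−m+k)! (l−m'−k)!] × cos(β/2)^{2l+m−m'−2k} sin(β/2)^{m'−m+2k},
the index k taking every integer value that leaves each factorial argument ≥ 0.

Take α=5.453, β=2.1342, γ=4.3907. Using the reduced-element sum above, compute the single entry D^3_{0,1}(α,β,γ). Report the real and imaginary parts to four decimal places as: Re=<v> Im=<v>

Split into d^3_{0,1}(β=2.1342) × two z-phases.
c=cos(2.1342/2)=0.482666, s=sin(2.1342/2)=0.875804; N=√[6·6·24·2]=41.569219
k: max(0,(1)−(0))=1 … min(3+(1),3−(0))=3
  k=1: (−1)^0·41.5692/(12)·0.4827^5·0.8758^1 = +0.079475
  k=2: (−1)^1·41.5692/(4)·0.4827^3·0.8758^3 = -0.785007
  k=3: (−1)^2·41.5692/(12)·0.4827^1·0.8758^5 = +0.861535
d^3_{0,1}(2.1342) = +0.079475 -0.785007 +0.861535 = +0.156003
Attach z-rotation phases: D = e^{-i(0)(5.453)}·(+0.156003)·e^{-i(1)(4.3907)} = -0.049323+0.148001i

Re=-0.0493 Im=0.1480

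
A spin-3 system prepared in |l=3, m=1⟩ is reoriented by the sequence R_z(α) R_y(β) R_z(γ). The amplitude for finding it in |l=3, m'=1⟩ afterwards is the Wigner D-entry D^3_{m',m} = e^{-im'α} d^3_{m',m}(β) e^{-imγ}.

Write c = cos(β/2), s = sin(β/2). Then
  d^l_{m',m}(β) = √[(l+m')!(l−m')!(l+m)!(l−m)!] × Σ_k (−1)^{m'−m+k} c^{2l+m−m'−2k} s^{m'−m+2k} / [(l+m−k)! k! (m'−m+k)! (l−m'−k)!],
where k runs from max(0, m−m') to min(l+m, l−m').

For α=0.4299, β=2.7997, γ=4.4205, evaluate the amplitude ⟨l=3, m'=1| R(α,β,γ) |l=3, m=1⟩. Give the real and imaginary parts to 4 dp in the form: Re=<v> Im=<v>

Re=0.0216 Im=0.1558

First d^3_{1,1}(β=2.7997), then the phase factors e^{-i(1)α} and e^{-i(1)γ}:
c=cos(2.7997/2)=0.170115, s=sin(2.7997/2)=0.985424; N=√[24·2·24·2]=48.000000
k∈{0,1,2} keeps every argument non-negative
  k=0: (−1)^0·48.0000/(48)·0.1701^6·0.9854^0 = +0.000024
  k=1: (−1)^1·48.0000/(6)·0.1701^4·0.9854^2 = -0.006506
  k=2: (−1)^2·48.0000/(8)·0.1701^2·0.9854^4 = +0.163730
d^3_{1,1}(2.7997) = +0.000024 -0.006506 +0.163730 = +0.157249
D = (+0.909007-0.416780i)·(+0.157249)·(-0.287762+0.957702i) = +0.021633+0.155754i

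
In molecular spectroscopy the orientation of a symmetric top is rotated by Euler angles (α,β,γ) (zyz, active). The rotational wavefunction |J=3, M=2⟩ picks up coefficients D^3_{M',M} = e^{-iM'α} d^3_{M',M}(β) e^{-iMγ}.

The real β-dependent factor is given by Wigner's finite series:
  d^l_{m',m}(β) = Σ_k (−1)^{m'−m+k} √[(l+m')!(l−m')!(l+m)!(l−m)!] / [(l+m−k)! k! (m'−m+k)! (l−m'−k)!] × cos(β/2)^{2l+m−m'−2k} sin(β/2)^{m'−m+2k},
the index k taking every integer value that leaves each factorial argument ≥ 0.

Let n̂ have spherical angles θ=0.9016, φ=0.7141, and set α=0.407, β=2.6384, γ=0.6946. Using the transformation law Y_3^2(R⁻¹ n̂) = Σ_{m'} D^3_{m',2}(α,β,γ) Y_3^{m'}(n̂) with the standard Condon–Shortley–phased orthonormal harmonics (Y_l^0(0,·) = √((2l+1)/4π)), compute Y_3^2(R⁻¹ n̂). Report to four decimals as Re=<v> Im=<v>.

Need the full column D^3_{m',2} for m'=−3..3 at α=0.407, β=2.6384, γ=0.6946.
cos(β/2)=0.248950, sin(β/2)=0.968516
d^3_{-3,2}: single k=5 term ⇒ +0.519664;  D = +0.512331-0.086996i
d^3_{-2,2}: k∈[4..5] ⇒ +0.272661 -0.825356 = -0.552695;  D = -0.463757+0.300668i
d^3_{-1,2}: k∈[3..4] ⇒ +0.088652 -0.670884 = -0.582232;  D = -0.323252+0.484254i
d^3_{0,2}: k∈[2..3] ⇒ +0.019734 -0.298685 = -0.278951;  D = -0.050378+0.274364i
d^3_{1,2}: k∈[1..2] ⇒ +0.002929 -0.088652 = -0.085723;  D = +0.019159+0.083555i
d^3_{2,2}: k∈[0..1] ⇒ +0.000238 -0.018015 = -0.017777;  D = +0.010508+0.014339i
d^3_{3,2}: single k=0 term ⇒ -0.002269;  D = +0.001956+0.001150i
Y_3^{m'}(θ=0.9016,φ=0.7141) and Σ D·Y over m':
  (+0.5123-0.0870i)·(-0.1089-0.1693i)  (-0.4638+0.3007i)·(+0.0554-0.3860i)  (-0.3233+0.4843i)·(+0.1770-0.1534i)  (-0.0504+0.2744i)·(-0.2490+0.0000i)  (+0.0192+0.0836i)·(-0.1770-0.1534i)  (+0.0105+0.0143i)·(+0.0554+0.3860i)  (+0.0020+0.0011i)·(+0.1089-0.1693i)
Y_3^2(R⁻¹ n̂) = +0.054357+0.172333i

Re=0.0544 Im=0.1723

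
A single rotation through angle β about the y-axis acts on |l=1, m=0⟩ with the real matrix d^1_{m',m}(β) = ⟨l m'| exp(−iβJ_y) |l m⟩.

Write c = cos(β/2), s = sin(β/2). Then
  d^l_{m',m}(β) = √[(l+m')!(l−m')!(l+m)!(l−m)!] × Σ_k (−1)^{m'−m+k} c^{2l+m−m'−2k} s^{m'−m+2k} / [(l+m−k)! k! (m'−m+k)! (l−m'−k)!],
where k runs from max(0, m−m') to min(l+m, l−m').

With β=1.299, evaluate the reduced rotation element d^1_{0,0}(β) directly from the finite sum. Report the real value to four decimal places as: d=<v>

d^1_{0,0}(β=1.299) via Wigner's sum:
c=cos(1.299/2)=0.796386, s=sin(1.299/2)=0.604788; N=√[1·1·1·1]=1.000000
The bounds max(0,m−m')=0 and min(l+m,l−m')=1 give 2 terms
  k=0: (−1)^0·1.0000/(1)·0.7964^2·0.6048^0 = +0.634231
  k=1: (−1)^1·1.0000/(1)·0.7964^0·0.6048^2 = -0.365769
d^1_{0,0}(1.299) = +0.634231 -0.365769 = +0.268462

d=0.2685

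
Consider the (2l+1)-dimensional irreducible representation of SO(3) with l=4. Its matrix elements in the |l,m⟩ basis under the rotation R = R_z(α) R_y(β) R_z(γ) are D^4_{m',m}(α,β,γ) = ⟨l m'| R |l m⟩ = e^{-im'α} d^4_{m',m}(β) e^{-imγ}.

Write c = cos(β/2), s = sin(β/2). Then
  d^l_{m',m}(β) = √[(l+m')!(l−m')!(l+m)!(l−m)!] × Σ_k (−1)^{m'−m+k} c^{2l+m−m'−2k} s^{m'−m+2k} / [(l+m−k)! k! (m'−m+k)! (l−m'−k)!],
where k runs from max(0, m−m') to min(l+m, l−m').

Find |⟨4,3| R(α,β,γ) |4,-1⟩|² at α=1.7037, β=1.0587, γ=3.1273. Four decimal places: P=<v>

First d^4_{3,-1}(β=1.0587), then the phase factors e^{-i(3)α} and e^{-i(-1)γ}:
c=cos(1.0587/2)=0.863135, s=sin(1.0587/2)=0.504972; N=√[5040·1·6·120]=1904.940944
k: max(0,(-1)−(3))=0 … min(4+(-1),4−(3))=1
  k=0: (−1)^4·1904.9409/(144)·0.8631^4·0.5050^4 = +0.477425
  k=1: (−1)^5·1904.9409/(240)·0.8631^2·0.5050^6 = -0.098047
d^4_{3,-1}(1.0587) = +0.477425 -0.098047 = +0.379378
|D^4_{3,-1}|² = |d^4_{3,-1}(β)|² = (+0.379378)² = 0.143928 (the z-rotation phases have unit modulus)

P=0.1439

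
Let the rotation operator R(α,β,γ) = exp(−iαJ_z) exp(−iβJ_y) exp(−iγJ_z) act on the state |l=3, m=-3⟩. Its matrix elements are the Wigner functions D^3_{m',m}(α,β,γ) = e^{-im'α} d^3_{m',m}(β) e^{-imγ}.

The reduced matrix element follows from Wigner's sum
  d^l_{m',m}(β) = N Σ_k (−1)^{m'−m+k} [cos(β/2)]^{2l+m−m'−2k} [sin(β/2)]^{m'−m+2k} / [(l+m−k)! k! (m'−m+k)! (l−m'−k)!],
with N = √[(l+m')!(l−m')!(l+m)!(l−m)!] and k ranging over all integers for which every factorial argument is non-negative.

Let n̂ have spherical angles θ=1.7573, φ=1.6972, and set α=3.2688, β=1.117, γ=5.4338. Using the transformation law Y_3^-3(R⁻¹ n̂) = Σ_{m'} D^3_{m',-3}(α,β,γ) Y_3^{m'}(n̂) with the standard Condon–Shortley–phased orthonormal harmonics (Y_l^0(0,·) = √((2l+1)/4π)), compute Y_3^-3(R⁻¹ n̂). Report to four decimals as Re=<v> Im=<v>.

Need the full column D^3_{m',-3} for m'=−3..3 at α=3.2688, β=1.117, γ=5.4338.
cos(β/2)=0.848051, sin(β/2)=0.529915
d^3_{-3,-3}: single k=0 term ⇒ +0.371990;  D = +0.208731+0.307909i
d^3_{-2,-3}: single k=0 term ⇒ -0.569366;  D = +0.376690+0.426945i
d^3_{-1,-3}: single k=0 term ⇒ +0.562530;  D = +0.422674+0.371196i
d^3_{0,-3}: single k=0 term ⇒ -0.405881;  D = +0.336485+0.226974i
d^3_{1,-3}: single k=0 term ⇒ +0.219641;  D = +0.196199+0.098733i
d^3_{2,-3}: single k=0 term ⇒ -0.086802;  D = +0.081861+0.028867i
d^3_{3,-3}: single k=0 term ⇒ +0.022143;  D = +0.021648+0.004655i
Y_3^{m'}(θ=1.7573,φ=1.6972) and Σ D·Y over m':
  (+0.2087+0.3079i)·(+0.1466+0.3678i)  (+0.3767+0.4269i)·(+0.1772-0.0458i)  (+0.4227+0.3712i)·(+0.0332+0.2609i)  (+0.3365+0.2270i)·(+0.1957+0.0000i)  (+0.1962+0.0987i)·(-0.0332+0.2609i)  (+0.0819+0.0289i)·(+0.1772+0.0458i)  (+0.0216+0.0047i)·(-0.1466+0.3678i)
Y_3^-3(R⁻¹ n̂) = -0.037313+0.411334i

Re=-0.0373 Im=0.4113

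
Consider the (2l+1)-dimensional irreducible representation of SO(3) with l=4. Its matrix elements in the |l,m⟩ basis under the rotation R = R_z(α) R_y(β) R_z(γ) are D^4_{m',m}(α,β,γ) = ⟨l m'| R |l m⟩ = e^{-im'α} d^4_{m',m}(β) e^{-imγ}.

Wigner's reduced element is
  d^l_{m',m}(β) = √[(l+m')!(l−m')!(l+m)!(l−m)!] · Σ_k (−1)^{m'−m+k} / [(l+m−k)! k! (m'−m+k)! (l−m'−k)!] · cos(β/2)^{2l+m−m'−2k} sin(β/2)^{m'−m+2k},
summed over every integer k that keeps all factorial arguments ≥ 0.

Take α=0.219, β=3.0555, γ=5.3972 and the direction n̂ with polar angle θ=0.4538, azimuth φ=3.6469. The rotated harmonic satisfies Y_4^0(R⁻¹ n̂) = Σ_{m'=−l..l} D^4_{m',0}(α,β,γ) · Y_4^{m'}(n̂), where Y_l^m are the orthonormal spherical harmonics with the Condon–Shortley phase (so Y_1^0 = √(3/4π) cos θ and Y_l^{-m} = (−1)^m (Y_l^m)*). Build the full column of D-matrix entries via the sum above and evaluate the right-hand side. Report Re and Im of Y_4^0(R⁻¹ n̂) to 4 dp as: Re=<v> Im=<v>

Re=0.3520 Im=0.0000

Need the full column D^4_{m',0} for m'=−4..4 at α=0.219, β=3.0555, γ=5.3972.
cos(β/2)=0.043033, sin(β/2)=0.999074
d^4_{-4,0}: single k=4 term ⇒ +0.000029;  D = +0.000018+0.000022i
d^4_{-3,0}: k∈[3..4] ⇒ +0.000002 -0.000939 = -0.000937;  D = -0.000742-0.000572i
d^4_{-2,0}: k∈[2..4] ⇒ +0.000000 -0.000086 +0.017471 = +0.017384;  D = +0.015743+0.007373i
d^4_{-1,0}: k∈[1..4] ⇒ +0.000000 -0.000004 +0.002128 -0.191205 = -0.189081;  D = -0.184564-0.041078i
d^4_{0,0}: k∈[0..4] ⇒ +0.000000 -0.000000 +0.000123 -0.029465 +0.992613 = +0.963271;  D = +0.963271+0.000000i
d^4_{1,0}: k∈[0..3] ⇒ -0.000000 +0.000004 -0.002128 +0.191205 = +0.189081;  D = +0.184564-0.041078i
d^4_{2,0}: k∈[0..2] ⇒ +0.000000 -0.000086 +0.017471 = +0.017384;  D = +0.015743-0.007373i
d^4_{3,0}: k∈[0..1] ⇒ -0.000002 +0.000939 = +0.000937;  D = +0.000742-0.000572i
d^4_{4,0}: single k=0 term ⇒ +0.000029;  D = +0.000018-0.000022i
Y_4^{m'}(θ=0.4538,φ=3.6469) and Σ D·Y over m':
  (+0.0000+0.0000i)·(-0.0071-0.0147i)  (-0.0007-0.0006i)·(-0.0052+0.0946i)  (+0.0157+0.0074i)·(+0.1590-0.2535i)  (-0.1846-0.0411i)·(-0.4330+0.2395i)  (+0.9633+0.0000i)·(+0.1698+0.0000i)  (+0.1846-0.0411i)·(+0.4330+0.2395i)  (+0.0157-0.0074i)·(+0.1590+0.2535i)  (+0.0007-0.0006i)·(+0.0052+0.0946i)  (+0.0000-0.0000i)·(-0.0071+0.0147i)
Y_4^0(R⁻¹ n̂) = +0.351972+0.000000i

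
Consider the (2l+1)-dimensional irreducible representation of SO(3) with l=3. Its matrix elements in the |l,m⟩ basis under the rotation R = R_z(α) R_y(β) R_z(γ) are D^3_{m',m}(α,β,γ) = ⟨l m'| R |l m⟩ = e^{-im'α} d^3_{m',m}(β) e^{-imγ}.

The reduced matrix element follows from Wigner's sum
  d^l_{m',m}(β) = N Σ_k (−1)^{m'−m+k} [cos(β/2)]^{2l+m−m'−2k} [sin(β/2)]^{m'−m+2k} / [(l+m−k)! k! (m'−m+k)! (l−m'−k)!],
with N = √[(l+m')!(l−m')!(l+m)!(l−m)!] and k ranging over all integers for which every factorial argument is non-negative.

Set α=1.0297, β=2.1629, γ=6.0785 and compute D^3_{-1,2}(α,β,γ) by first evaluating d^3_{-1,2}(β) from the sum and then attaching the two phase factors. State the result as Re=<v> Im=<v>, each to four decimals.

D^3_{-1,2}(1.0297,2.1629,6.0785) = e^{-i·-1·1.0297}·d^3_{-1,2}(2.1629)·e^{-i·2·6.0785}. Compute d first:
With c≡cos(β/2)=0.470049 and s≡sin(β/2)=0.882640, N=[2·24·120·1]^{1/2}=75.894664
k: max(0,(2)−(-1))=3 … min(3+(2),3−(-1))=4
  k=3: (−1)^0·75.8947/(12)·0.4700^3·0.8826^3 = +0.451659
  k=4: (−1)^1·75.8947/(24)·0.4700^1·0.8826^5 = -0.796273
d^3_{-1,2}(2.1629) = +0.451659 -0.796273 = -0.344614
Phases: e^{-i·(-1)·1.0297}=+0.515076+0.857145i, e^{-i·(2)·6.0785}=+0.917372+0.398032i ⇒ D=-0.045263-0.341628i

Re=-0.0453 Im=-0.3416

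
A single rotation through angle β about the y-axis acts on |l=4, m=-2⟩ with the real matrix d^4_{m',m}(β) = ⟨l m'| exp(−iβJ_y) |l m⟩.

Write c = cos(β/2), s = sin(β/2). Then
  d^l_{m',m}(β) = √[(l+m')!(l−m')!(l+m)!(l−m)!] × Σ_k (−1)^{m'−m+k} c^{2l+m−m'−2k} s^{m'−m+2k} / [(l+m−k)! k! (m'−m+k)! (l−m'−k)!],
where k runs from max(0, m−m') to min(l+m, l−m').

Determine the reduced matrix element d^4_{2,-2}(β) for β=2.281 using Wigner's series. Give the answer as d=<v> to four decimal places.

d=-0.4014

d^4_{2,-2}(β=2.281) via Wigner's sum:
Half-angle: c=0.417140, s=0.908842. N=√(720·2·2·720)=1440.000000
Admissible k: 0..2 (factorial args all ≥0)
  k=0: (−1)^4·1440.0000/(96)·0.4171^4·0.9088^4 = +0.309865
  k=1: (−1)^5·1440.0000/(120)·0.4171^2·0.9088^6 = -1.176728
  k=2: (−1)^6·1440.0000/(1440)·0.4171^0·0.9088^8 = +0.465487
d^4_{2,-2}(2.281) = +0.309865 -1.176728 +0.465487 = -0.401375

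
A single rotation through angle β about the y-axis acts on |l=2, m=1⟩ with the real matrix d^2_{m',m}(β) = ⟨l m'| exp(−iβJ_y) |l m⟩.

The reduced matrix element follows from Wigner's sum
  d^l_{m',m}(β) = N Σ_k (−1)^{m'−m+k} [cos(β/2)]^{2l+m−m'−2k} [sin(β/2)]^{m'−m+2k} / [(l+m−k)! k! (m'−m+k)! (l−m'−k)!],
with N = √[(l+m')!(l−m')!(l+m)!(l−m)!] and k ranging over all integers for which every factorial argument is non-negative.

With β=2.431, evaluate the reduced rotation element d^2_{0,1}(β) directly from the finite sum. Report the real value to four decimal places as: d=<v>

d=-0.6055

d^2_{0,1}(β=2.431) via Wigner's sum:
c=cos(2.431/2)=0.347868, s=sin(2.431/2)=0.937543; N=√[2·2·6·1]=4.898979
Admissible k: 1..2 (factorial args all ≥0)
  k=1: (−1)^0·4.8990/(2)·0.3479^3·0.9375^1 = +0.096674
  k=2: (−1)^1·4.8990/(2)·0.3479^1·0.9375^3 = -0.702206
d^2_{0,1}(2.431) = +0.096674 -0.702206 = -0.605532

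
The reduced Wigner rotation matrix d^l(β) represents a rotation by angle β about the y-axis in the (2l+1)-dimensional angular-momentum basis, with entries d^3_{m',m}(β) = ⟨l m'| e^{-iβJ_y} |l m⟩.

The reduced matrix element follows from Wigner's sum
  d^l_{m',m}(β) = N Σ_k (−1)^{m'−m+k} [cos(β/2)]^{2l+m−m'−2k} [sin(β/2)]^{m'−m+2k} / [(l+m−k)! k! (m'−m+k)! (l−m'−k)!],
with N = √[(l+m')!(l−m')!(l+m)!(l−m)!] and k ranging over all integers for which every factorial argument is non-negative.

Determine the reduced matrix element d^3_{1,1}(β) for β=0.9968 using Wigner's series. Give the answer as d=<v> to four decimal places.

d^3_{1,1}(β=0.9968) via Wigner's sum:
With c≡cos(β/2)=0.878349 and s≡sin(β/2)=0.478021, N=[24·2·24·2]^{1/2}=48.000000
k: max(0,(1)−(1))=0 … min(3+(1),3−(1))=2
  k=0: (−1)^0·48.0000/(48)·0.8783^6·0.4780^0 = +0.459199
  k=1: (−1)^1·48.0000/(6)·0.8783^4·0.4780^2 = -1.088056
  k=2: (−1)^2·48.0000/(8)·0.8783^2·0.4780^4 = +0.241697
d^3_{1,1}(0.9968) = +0.459199 -1.088056 +0.241697 = -0.387159

d=-0.3872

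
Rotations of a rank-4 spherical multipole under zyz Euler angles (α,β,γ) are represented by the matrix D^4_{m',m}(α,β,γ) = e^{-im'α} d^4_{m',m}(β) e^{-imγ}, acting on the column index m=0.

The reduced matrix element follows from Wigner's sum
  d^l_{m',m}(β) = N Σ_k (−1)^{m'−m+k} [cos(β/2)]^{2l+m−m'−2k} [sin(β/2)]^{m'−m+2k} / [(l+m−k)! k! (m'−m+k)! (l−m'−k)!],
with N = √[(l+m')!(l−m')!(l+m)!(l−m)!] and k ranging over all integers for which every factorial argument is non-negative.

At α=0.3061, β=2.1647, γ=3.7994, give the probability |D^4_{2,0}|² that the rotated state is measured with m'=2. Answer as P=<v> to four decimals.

P=0.1047

First d^4_{2,0}(β=2.1647), then the phase factors e^{-i(2)α} and e^{-i(0)γ}:
With c≡cos(β/2)=0.469254 and s≡sin(β/2)=0.883063, N=[720·2·24·24]^{1/2}=910.735966
The bounds max(0,m−m')=0 and min(l+m,l−m')=2 give 3 terms
  k=0: (−1)^2·910.7360/(96)·0.4693^6·0.8831^2 = +0.078987
  k=1: (−1)^3·910.7360/(36)·0.4693^4·0.8831^4 = -0.745917
  k=2: (−1)^4·910.7360/(96)·0.4693^2·0.8831^6 = +0.990577
d^4_{2,0}(2.1647) = +0.078987 -0.745917 +0.990577 = +0.323647
|D^4_{2,0}|² = |d^4_{2,0}(β)|² = (+0.323647)² = 0.104747 (the z-rotation phases have unit modulus)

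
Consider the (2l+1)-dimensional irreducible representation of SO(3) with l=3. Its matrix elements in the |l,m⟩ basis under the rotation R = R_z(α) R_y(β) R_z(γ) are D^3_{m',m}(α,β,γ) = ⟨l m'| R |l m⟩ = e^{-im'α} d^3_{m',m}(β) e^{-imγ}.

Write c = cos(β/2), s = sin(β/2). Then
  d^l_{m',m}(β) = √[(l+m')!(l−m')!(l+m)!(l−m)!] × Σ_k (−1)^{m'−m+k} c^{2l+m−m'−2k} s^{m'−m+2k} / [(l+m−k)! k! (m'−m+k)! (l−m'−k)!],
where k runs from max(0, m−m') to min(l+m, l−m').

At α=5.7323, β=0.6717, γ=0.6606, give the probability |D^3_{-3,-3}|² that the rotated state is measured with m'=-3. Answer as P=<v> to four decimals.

First d^3_{-3,-3}(β=0.6717), then the phase factors e^{-i(-3)α} and e^{-i(-3)γ}:
Half-angle: c=0.944131, s=0.329572. N=√(1·720·1·720)=720.000000
The bounds max(0,m−m')=0 and min(l+m,l−m')=0 give 1 term
  k=0: (−1)^0·720.0000/(720)·0.9441^6·0.3296^0 = +0.708259
d^3_{-3,-3}(0.6717) = +0.708259
|D^3_{-3,-3}|² = |d^3_{-3,-3}(β)|² = (+0.708259)² = 0.501631 (the z-rotation phases have unit modulus)

P=0.5016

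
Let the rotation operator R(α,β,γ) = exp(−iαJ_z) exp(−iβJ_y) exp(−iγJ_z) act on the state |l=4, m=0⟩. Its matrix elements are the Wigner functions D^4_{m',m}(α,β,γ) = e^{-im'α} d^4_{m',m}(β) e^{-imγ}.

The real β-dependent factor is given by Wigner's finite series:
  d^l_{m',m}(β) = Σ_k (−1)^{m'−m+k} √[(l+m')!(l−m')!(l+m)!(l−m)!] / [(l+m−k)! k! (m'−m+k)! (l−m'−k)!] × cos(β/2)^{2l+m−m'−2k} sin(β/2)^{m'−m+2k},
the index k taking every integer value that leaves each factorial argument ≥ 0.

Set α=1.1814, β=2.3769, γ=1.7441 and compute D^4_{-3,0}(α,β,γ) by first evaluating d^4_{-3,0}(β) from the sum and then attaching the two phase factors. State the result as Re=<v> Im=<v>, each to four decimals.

Re=0.3258 Im=0.1388

D^4_{-3,0}(1.1814,2.3769,1.7441) = e^{-i·-3·1.1814}·d^4_{-3,0}(2.3769)·e^{-i·0·1.7441}. Compute d first:
c=cos(2.3769/2)=0.373098, s=sin(2.3769/2)=0.927792; N=√[1·5040·24·24]=1703.830978
Admissible k: 3..4 (factorial args all ≥0)
  k=3: (−1)^0·1703.8310/(144)·0.3731^5·0.9278^3 = +0.068318
  k=4: (−1)^1·1703.8310/(144)·0.3731^3·0.9278^5 = -0.422461
d^4_{-3,0}(2.3769) = +0.068318 -0.422461 = -0.354144
D = (-0.920043-0.391819i)·(-0.354144)·(+1.000000+0.000000i) = +0.325827+0.138760i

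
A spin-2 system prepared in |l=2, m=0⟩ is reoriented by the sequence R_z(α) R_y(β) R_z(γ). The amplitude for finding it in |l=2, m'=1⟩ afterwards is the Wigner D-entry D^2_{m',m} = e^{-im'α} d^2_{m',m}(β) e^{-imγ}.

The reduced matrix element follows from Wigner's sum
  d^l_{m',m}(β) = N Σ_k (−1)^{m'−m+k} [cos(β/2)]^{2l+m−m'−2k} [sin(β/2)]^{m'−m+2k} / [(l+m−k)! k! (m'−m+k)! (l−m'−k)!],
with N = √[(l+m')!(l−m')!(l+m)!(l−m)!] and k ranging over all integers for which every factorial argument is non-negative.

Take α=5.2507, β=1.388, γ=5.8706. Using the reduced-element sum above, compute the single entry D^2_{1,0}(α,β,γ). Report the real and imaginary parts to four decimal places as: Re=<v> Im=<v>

Re=-0.1122 Im=-0.1880

D^2_{1,0}(5.2507,1.388,5.8706) = e^{-i·1·5.2507}·d^2_{1,0}(1.388)·e^{-i·0·5.8706}. Compute d first:
With c≡cos(β/2)=0.768694 and s≡sin(β/2)=0.639617, N=[6·1·2·2]^{1/2}=4.898979
The bounds max(0,m−m')=0 and min(l+m,l−m')=1 give 2 terms
  k=0: (−1)^1·4.8990/(2)·0.7687^3·0.6396^1 = -0.711632
  k=1: (−1)^2·4.8990/(2)·0.7687^1·0.6396^3 = +0.492707
d^2_{1,0}(1.388) = -0.711632 +0.492707 = -0.218925
Attach z-rotation phases: D = e^{-i(1)(5.2507)}·(-0.218925)·e^{-i(0)(5.8706)} = -0.112240-0.187964i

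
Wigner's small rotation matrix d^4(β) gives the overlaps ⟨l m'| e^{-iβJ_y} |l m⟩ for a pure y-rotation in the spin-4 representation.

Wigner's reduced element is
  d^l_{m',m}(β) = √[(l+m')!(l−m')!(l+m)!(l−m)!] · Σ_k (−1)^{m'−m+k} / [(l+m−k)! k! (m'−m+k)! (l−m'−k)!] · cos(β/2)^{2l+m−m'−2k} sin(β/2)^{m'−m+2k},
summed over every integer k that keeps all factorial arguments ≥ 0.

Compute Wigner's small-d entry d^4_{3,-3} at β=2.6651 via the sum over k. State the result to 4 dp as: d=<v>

d^4_{3,-3}(β=2.6651) via Wigner's sum:
With c≡cos(β/2)=0.235999 and s≡sin(β/2)=0.971753, N=[5040·1·1·5040]^{1/2}=5040.000000
k∈{0,1} keeps every argument non-negative
  k=0: (−1)^6·5040.0000/(720)·0.2360^2·0.9718^6 = +0.328287
  k=1: (−1)^7·5040.0000/(5040)·0.2360^0·0.9718^8 = -0.795149
d^4_{3,-3}(2.6651) = +0.328287 -0.795149 = -0.466861

d=-0.4669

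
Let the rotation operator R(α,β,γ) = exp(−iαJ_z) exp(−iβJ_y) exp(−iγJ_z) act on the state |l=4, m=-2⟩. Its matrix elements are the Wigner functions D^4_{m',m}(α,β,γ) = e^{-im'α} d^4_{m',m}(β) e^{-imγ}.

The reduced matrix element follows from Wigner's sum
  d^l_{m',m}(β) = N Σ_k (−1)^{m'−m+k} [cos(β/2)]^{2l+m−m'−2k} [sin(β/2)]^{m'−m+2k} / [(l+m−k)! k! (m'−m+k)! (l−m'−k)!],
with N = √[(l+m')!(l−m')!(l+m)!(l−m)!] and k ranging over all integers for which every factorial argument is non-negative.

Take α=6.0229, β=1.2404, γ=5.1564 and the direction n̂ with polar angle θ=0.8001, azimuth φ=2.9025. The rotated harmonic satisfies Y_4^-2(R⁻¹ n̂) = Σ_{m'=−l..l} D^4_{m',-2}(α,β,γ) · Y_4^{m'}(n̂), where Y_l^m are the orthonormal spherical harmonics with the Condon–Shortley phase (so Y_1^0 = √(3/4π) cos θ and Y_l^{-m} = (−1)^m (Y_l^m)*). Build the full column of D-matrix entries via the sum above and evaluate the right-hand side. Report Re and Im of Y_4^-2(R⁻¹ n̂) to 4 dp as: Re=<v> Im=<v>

Need the full column D^4_{m',-2} for m'=−4..4 at α=6.0229, β=1.2404, γ=5.1564.
cos(β/2)=0.813762, sin(β/2)=0.581198
d^4_{-4,-2}: single k=2 term ⇒ +0.519054;  D = -0.512981+0.079167i
d^4_{-3,-2}: k∈[1..2] ⇒ +0.513891 -0.786403 = -0.272512;  D = +0.270949+0.029148i
d^4_{-2,-2}: k∈[0..2] ⇒ +0.192300 -1.177103 +0.750546 = -0.234256;  D = +0.218619+0.084154i
d^4_{-1,-2}: k∈[0..2] ⇒ -0.582697 +1.486162 -0.505391 = +0.398073;  D = -0.322184-0.233794i
d^4_{0,-2}: k∈[0..2] ⇒ +0.930582 -1.265833 +0.242137 = -0.093114;  D = +0.058750+0.072240i
d^4_{1,-2}: k∈[0..2] ⇒ -0.990774 +0.758087 -0.077340 = -0.310027;  D = +0.127121+0.282767i
d^4_{2,-2}: k∈[0..2] ⇒ +0.750546 -0.306281 +0.013019 = +0.457285;  D = -0.073848-0.451282i
d^4_{3,-2}: k∈[0..1] ⇒ -0.401142 +0.068207 = -0.332935;  D = -0.032602+0.331335i
d^4_{4,-2}: single k=0 term ⇒ +0.135057;  D = +0.047371-0.126477i
Y_4^{m'}(θ=0.8001,φ=2.9025) and Σ D·Y over m':
  (-0.5130+0.0792i)·(+0.0676+0.0958i)  (+0.2709+0.0291i)·(-0.2426-0.2116i)  (+0.2186+0.0842i)·(+0.3664+0.1899i)  (-0.3222-0.2338i)·(-0.0912-0.0222i)  (+0.0588+0.0722i)·(-0.3508+0.0000i)  (+0.1271+0.2828i)·(+0.0912-0.0222i)  (-0.0738-0.4513i)·(+0.3664-0.1899i)  (-0.0326+0.3313i)·(+0.2426-0.2116i)  (+0.0474-0.1265i)·(+0.0676-0.0958i)
Y_4^-2(R⁻¹ n̂) = -0.075704-0.086861i

Re=-0.0757 Im=-0.0869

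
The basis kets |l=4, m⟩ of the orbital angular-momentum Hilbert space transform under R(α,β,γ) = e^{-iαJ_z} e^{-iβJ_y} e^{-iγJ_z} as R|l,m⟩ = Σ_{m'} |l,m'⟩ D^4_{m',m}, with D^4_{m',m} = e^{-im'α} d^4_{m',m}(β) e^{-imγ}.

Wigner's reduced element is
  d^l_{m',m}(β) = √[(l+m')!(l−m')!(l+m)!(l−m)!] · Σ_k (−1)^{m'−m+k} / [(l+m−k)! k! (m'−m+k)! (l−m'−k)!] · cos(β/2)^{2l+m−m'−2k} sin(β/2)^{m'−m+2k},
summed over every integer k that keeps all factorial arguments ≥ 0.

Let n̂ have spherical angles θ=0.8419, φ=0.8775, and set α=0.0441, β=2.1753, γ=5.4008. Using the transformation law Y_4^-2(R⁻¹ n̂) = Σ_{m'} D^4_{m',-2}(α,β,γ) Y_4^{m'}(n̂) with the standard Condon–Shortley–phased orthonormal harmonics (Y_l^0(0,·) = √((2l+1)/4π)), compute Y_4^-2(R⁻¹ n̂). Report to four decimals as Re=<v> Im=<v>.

Need the full column D^4_{m',-2} for m'=−4..4 at α=0.0441, β=2.1753, γ=5.4008.
cos(β/2)=0.464568, sin(β/2)=0.885538
d^4_{-4,-2}: single k=2 term ⇒ +0.041714;  D = -0.000733-0.041708i
d^4_{-3,-2}: k∈[1..2] ⇒ +0.015474 -0.168675 = -0.153201;  D = +0.009443+0.152910i
d^4_{-2,-2}: k∈[0..2] ⇒ +0.002170 -0.094600 +0.429650 = +0.337221;  D = -0.035603-0.335336i
d^4_{-1,-2}: k∈[0..2] ⇒ -0.017546 +0.318766 -0.772142 = -0.470922;  D = +0.070315+0.465643i
d^4_{0,-2}: k∈[0..2] ⇒ +0.074788 -0.724626 +0.987328 = +0.337489;  D = -0.065054-0.331160i
d^4_{1,-2}: k∈[0..2] ⇒ -0.212511 +1.158213 -0.841655 = +0.104046;  D = -0.024537-0.101112i
d^4_{2,-2}: k∈[0..2] ⇒ +0.429650 -1.248882 +0.378143 = -0.441088;  D = +0.122819+0.423644i
d^4_{3,-2}: k∈[0..1] ⇒ -0.612868 +0.742270 = +0.129402;  D = -0.041475-0.122575i
d^4_{4,-2}: single k=0 term ⇒ +0.550705;  D = -0.199336-0.513363i
Y_4^{m'}(θ=0.8419,φ=0.8775) and Σ D·Y over m':
  (-0.0007-0.0417i)·(-0.1278+0.0493i)  (+0.0094+0.1529i)·(-0.3021-0.1686i)  (-0.0356-0.3353i)·(-0.0718-0.3852i)  (+0.0703+0.4656i)·(+0.0158-0.0190i)  (-0.0651-0.3312i)·(-0.3619+0.0000i)  (-0.0245-0.1011i)·(-0.0158-0.0190i)  (+0.1228+0.4236i)·(-0.0718+0.3852i)  (-0.0415-0.1226i)·(+0.3021-0.1686i)  (-0.1993-0.5134i)·(-0.1278-0.0493i)
Y_4^-2(R⁻¹ n̂) = -0.274620+0.185527i

Re=-0.2746 Im=0.1855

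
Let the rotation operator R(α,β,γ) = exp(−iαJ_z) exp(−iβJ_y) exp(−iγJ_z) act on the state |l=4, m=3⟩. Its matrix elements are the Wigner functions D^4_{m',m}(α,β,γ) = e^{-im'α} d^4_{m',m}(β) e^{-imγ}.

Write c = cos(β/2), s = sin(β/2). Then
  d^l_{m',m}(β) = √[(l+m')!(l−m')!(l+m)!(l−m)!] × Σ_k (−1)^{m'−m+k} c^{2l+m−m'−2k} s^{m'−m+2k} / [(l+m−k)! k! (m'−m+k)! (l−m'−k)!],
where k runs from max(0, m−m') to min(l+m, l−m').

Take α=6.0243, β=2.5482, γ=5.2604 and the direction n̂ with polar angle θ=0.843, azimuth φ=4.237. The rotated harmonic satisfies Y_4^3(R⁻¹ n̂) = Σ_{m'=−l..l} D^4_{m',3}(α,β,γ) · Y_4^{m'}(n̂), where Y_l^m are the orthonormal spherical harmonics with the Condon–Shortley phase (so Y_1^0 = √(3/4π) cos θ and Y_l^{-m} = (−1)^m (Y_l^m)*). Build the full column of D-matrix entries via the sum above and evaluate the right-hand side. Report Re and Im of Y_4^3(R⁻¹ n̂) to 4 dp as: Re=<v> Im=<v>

Re=-0.3097 Im=-0.1888

Need the full column D^4_{m',3} for m'=−4..4 at α=6.0243, β=2.5482, γ=5.2604.
cos(β/2)=0.292362, sin(β/2)=0.956308
d^4_{-4,3}: single k=7 term ⇒ +0.604853;  D = -0.269617+0.541437i
d^4_{-3,3}: k∈[6..7] ⇒ +0.457643 -0.699489 = -0.241846;  D = +0.159634-0.181677i
d^4_{-2,3}: k∈[5..6] ⇒ +0.224356 -0.800145 = -0.575789;  D = +0.478124-0.320828i
d^4_{-1,3}: k∈[4..5] ⇒ +0.080834 -0.518918 = -0.438084;  D = +0.414144-0.142837i
d^4_{0,3}: k∈[3..4] ⇒ +0.022104 -0.236492 = -0.214389;  D = +0.213814-0.015687i
d^4_{1,3}: k∈[2..3] ⇒ +0.004533 -0.080834 = -0.076301;  D = +0.074990+0.014084i
d^4_{2,3}: k∈[1..2] ⇒ +0.000653 -0.020969 = -0.020316;  D = +0.018342+0.008737i
d^4_{3,3}: k∈[0..1] ⇒ +0.000053 -0.003998 = -0.003944;  D = +0.003008+0.002551i
d^4_{4,3}: single k=0 term ⇒ -0.000494;  D = +0.000282+0.000405i
Y_4^{m'}(θ=0.843,φ=4.237) and Σ D·Y over m':
  (-0.2696+0.5414i)·(-0.0447+0.1301i)  (+0.1596-0.1817i)·(+0.3430-0.0500i)  (+0.4781-0.3208i)·(-0.2273-0.3184i)  (+0.4141-0.1428i)·(-0.0105+0.0204i)  (+0.2138-0.0157i)·(-0.3620+0.0000i)  (+0.0750+0.0141i)·(+0.0105+0.0204i)  (+0.0183+0.0087i)·(-0.2273+0.3184i)  (+0.0030+0.0026i)·(-0.3430-0.0500i)  (+0.0003+0.0004i)·(-0.0447-0.1301i)
Y_4^3(R⁻¹ n̂) = -0.309681-0.188751i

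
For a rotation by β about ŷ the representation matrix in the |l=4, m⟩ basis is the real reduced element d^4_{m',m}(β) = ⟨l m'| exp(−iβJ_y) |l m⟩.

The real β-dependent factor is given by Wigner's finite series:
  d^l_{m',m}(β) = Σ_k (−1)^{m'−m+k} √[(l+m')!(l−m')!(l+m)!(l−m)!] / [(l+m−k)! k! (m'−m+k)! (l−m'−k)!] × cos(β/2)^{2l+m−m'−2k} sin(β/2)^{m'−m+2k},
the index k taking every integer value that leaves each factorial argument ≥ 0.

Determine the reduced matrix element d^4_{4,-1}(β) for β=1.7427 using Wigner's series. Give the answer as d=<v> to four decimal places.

d^4_{4,-1}(β=1.7427) via Wigner's sum:
With c≡cos(β/2)=0.643794 and s≡sin(β/2)=0.765199, N=[40320·1·6·120]^{1/2}=5387.986637
Admissible k: 0..0 (factorial args all ≥0)
  k=0: (−1)^5·5387.9866/(720)·0.6438^3·0.7652^5 = -0.523849
d^4_{4,-1}(1.7427) = -0.523849

d=-0.5238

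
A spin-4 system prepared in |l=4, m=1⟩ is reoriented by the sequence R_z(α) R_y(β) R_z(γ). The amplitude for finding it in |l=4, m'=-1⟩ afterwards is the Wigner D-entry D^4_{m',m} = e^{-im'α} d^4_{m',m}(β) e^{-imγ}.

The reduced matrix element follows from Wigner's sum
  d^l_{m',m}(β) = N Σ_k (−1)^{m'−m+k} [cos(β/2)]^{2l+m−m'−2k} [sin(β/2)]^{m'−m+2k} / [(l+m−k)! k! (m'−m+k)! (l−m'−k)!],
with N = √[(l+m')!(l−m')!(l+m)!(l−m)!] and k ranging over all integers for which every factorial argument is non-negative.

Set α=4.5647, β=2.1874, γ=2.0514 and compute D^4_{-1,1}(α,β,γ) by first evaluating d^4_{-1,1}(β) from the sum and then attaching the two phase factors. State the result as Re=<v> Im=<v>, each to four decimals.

Split into d^4_{-1,1}(β=2.1874) × two z-phases.
Half-angle: c=0.459202, s=0.888332. N=√(6·120·120·6)=720.000000
Admissible k: 2..5 (factorial args all ≥0)
  k=2: (−1)^0·720.0000/(72)·0.4592^6·0.8883^2 = +0.073990
  k=3: (−1)^1·720.0000/(24)·0.4592^4·0.8883^4 = -0.830685
  k=4: (−1)^2·720.0000/(48)·0.4592^2·0.8883^6 = +1.554355
  k=5: (−1)^3·720.0000/(720)·0.4592^0·0.8883^8 = -0.387795
d^4_{-1,1}(2.1874) = +0.073990 -0.830685 +1.554355 -0.387795 = +0.409864
Attach z-rotation phases: D = e^{-i(-1)(4.5647)}·(+0.409864)·e^{-i(1)(2.0514)} = -0.331593+0.240903i

Re=-0.3316 Im=0.2409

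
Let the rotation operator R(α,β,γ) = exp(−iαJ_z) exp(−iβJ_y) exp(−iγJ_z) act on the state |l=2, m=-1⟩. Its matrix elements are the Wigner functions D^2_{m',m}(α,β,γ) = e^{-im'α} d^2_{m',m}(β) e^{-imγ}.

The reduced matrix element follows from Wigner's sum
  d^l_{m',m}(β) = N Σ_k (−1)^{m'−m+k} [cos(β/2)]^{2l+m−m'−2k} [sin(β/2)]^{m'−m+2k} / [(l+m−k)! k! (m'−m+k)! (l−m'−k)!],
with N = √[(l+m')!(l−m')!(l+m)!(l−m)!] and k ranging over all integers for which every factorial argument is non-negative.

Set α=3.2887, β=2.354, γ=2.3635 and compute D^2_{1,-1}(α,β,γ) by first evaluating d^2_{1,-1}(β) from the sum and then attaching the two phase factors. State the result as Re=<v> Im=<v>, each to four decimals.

Split into d^2_{1,-1}(β=2.354) × two z-phases.
With c≡cos(β/2)=0.383697 and s≡sin(β/2)=0.923459, N=[6·1·1·6]^{1/2}=6.000000
k: max(0,(-1)−(1))=0 … min(2+(-1),2−(1))=1
  k=0: (−1)^2·6.0000/(2)·0.3837^2·0.9235^2 = +0.376646
  k=1: (−1)^3·6.0000/(6)·0.3837^0·0.9235^4 = -0.727228
d^2_{1,-1}(2.354) = +0.376646 -0.727228 = -0.350582
Attach z-rotation phases: D = e^{-i(1)(3.2887)}·(-0.350582)·e^{-i(-1)(2.3635)} = -0.210936+0.280024i

Re=-0.2109 Im=0.2800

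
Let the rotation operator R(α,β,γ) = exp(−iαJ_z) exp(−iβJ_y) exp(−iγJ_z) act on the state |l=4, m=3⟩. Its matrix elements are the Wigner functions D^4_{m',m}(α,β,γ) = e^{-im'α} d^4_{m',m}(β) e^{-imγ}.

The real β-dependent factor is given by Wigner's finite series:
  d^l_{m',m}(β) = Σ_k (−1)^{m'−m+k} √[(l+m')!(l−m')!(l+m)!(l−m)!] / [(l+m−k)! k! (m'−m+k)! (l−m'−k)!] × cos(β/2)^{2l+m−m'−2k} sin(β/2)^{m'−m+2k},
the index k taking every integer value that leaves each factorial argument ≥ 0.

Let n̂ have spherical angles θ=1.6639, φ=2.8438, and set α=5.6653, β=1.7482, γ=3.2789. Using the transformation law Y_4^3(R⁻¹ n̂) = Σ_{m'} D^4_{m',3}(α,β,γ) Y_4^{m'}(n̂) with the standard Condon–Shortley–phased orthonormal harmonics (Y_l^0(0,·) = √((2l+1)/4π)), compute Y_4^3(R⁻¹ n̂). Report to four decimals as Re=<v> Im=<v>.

Need the full column D^4_{m',3} for m'=−4..4 at α=5.6653, β=1.7482, γ=3.2789.
cos(β/2)=0.641687, sin(β/2)=0.766966
d^4_{-4,3}: single k=7 term ⇒ +0.283336;  D = +0.273949+0.072328i
d^4_{-3,3}: k∈[6..7] ⇒ +0.586682 -0.119732 = +0.466950;  D = +0.298950+0.358708i
d^4_{-2,3}: k∈[5..6] ⇒ +0.787113 -0.374819 = +0.412294;  D = +0.031673+0.411076i
d^4_{-1,3}: k∈[4..5] ⇒ +0.776101 -0.665235 = +0.110866;  D = -0.057094+0.095034i
d^4_{0,3}: k∈[3..4] ⇒ +0.580778 -0.829690 = -0.248912;  D = +0.228091-0.099657i
d^4_{1,3}: k∈[2..3] ⇒ +0.325960 -0.776101 = -0.450141;  D = +0.440627+0.092058i
d^4_{2,3}: k∈[1..2] ⇒ +0.128560 -0.550975 = -0.422415;  D = +0.286990+0.309954i
d^4_{3,3}: k∈[0..1] ⇒ +0.028747 -0.287469 = -0.258723;  D = +0.033299+0.256571i
d^4_{4,3}: single k=0 term ⇒ -0.097182;  D = -0.045635+0.085801i
Y_4^{m'}(θ=1.6639,φ=2.8438) and Σ D·Y over m':
  (+0.2739+0.0723i)·(+0.1612+0.4040i)  (+0.2989+0.3587i)·(+0.0720+0.0895i)  (+0.0317+0.4111i)·(-0.2579-0.1748i)  (-0.0571+0.0950i)·(-0.1231-0.0378i)  (+0.2281-0.0997i)·(+0.2902+0.0000i)  (+0.4406+0.0921i)·(+0.1231-0.0378i)  (+0.2870+0.3100i)·(-0.2579+0.1748i)  (+0.0333+0.2566i)·(-0.0720+0.0895i)  (-0.0456+0.0858i)·(+0.1612-0.4040i)
Y_4^3(R⁻¹ n̂) = +0.076291+0.006555i

Re=0.0763 Im=0.0066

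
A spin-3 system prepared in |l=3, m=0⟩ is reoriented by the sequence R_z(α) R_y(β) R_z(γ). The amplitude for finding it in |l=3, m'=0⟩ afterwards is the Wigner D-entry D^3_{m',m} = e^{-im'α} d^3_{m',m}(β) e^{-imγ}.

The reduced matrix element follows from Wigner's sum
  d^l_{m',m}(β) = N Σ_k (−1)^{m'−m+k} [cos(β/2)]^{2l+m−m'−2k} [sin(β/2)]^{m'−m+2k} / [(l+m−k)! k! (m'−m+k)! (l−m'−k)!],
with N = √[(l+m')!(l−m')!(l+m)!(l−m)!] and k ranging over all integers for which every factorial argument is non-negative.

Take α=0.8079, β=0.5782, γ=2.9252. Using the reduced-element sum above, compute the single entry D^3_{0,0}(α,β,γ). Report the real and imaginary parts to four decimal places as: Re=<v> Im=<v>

Split into d^3_{0,0}(β=0.5782) × two z-phases.
With c≡cos(β/2)=0.958501 and s≡sin(β/2)=0.285090, N=[6·6·6·6]^{1/2}=36.000000
k: max(0,(0)−(0))=0 … min(3+(0),3−(0))=3
  k=0: (−1)^0·36.0000/(36)·0.9585^6·0.2851^0 = +0.775452
  k=1: (−1)^1·36.0000/(4)·0.9585^4·0.2851^2 = -0.617413
  k=2: (−1)^2·36.0000/(4)·0.9585^2·0.2851^4 = +0.054620
  k=3: (−1)^3·36.0000/(36)·0.9585^0·0.2851^6 = -0.000537
d^3_{0,0}(0.5782) = +0.775452 -0.617413 +0.054620 -0.000537 = +0.212123
D = (+1.000000+0.000000i)·(+0.212123)·(+1.000000+0.000000i) = +0.212123+0.000000i

Re=0.2121 Im=0.0000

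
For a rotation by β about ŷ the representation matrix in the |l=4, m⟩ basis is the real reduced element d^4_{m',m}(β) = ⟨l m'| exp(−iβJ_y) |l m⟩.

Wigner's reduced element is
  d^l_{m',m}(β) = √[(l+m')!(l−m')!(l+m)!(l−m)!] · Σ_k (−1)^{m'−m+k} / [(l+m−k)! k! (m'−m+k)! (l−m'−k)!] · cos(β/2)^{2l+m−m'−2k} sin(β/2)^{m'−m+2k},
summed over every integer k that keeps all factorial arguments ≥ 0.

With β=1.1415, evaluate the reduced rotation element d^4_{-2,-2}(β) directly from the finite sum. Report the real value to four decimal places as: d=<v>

d^4_{-2,-2}(β=1.1415) via Wigner's sum:
c=cos(1.1415/2)=0.841496, s=sin(1.1415/2)=0.540263; N=√[2·720·2·720]=1440.000000
k: max(0,(-2)−(-2))=0 … min(4+(-2),4−(-2))=2
  k=0: (−1)^0·1440.0000/(1440)·0.8415^8·0.5403^0 = +0.251430
  k=1: (−1)^1·1440.0000/(120)·0.8415^6·0.5403^2 = -1.243668
  k=2: (−1)^2·1440.0000/(96)·0.8415^4·0.5403^4 = +0.640798
d^4_{-2,-2}(1.1415) = +0.251430 -1.243668 +0.640798 = -0.351440

d=-0.3514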